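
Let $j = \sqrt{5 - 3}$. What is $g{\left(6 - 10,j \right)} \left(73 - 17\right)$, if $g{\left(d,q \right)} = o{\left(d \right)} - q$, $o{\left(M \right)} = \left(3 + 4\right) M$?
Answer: $-1568 - 56 \sqrt{2} \approx -1647.2$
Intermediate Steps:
$j = \sqrt{2} \approx 1.4142$
$o{\left(M \right)} = 7 M$
$g{\left(d,q \right)} = - q + 7 d$ ($g{\left(d,q \right)} = 7 d - q = - q + 7 d$)
$g{\left(6 - 10,j \right)} \left(73 - 17\right) = \left(- \sqrt{2} + 7 \left(6 - 10\right)\right) \left(73 - 17\right) = \left(- \sqrt{2} + 7 \left(6 - 10\right)\right) 56 = \left(- \sqrt{2} + 7 \left(-4\right)\right) 56 = \left(- \sqrt{2} - 28\right) 56 = \left(-28 - \sqrt{2}\right) 56 = -1568 - 56 \sqrt{2}$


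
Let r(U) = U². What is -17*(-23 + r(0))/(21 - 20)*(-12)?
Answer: -4692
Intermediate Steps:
-17*(-23 + r(0))/(21 - 20)*(-12) = -17*(-23 + 0²)/(21 - 20)*(-12) = -17*(-23 + 0)/1*(-12) = -(-391)*(-12) = -17*(-23)*(-12) = 391*(-12) = -4692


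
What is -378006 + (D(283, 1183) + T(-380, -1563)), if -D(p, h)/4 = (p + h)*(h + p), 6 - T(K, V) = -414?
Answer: -8974210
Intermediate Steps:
T(K, V) = 420 (T(K, V) = 6 - 1*(-414) = 6 + 414 = 420)
D(p, h) = -4*(h + p)² (D(p, h) = -4*(p + h)*(h + p) = -4*(h + p)*(h + p) = -4*(h + p)²)
-378006 + (D(283, 1183) + T(-380, -1563)) = -378006 + (-4*(1183 + 283)² + 420) = -378006 + (-4*1466² + 420) = -378006 + (-4*2149156 + 420) = -378006 + (-8596624 + 420) = -378006 - 8596204 = -8974210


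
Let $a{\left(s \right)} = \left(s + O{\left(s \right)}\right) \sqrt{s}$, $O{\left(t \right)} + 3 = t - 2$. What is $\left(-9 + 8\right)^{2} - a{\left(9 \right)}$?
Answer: $-38$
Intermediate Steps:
$O{\left(t \right)} = -5 + t$ ($O{\left(t \right)} = -3 + \left(t - 2\right) = -3 + \left(-2 + t\right) = -5 + t$)
$a{\left(s \right)} = \sqrt{s} \left(-5 + 2 s\right)$ ($a{\left(s \right)} = \left(s + \left(-5 + s\right)\right) \sqrt{s} = \left(-5 + 2 s\right) \sqrt{s} = \sqrt{s} \left(-5 + 2 s\right)$)
$\left(-9 + 8\right)^{2} - a{\left(9 \right)} = \left(-9 + 8\right)^{2} - \sqrt{9} \left(-5 + 2 \cdot 9\right) = \left(-1\right)^{2} - 3 \left(-5 + 18\right) = 1 - 3 \cdot 13 = 1 - 39 = -38$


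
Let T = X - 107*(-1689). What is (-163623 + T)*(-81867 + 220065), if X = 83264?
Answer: 13870104072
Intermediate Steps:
T = 263987 (T = 83264 - 107*(-1689) = 83264 + 180723 = 263987)
(-163623 + T)*(-81867 + 220065) = (-163623 + 263987)*(-81867 + 220065) = 100364*138198 = 13870104072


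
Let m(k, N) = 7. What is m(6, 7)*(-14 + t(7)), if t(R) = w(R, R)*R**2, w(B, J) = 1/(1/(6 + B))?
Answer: 4361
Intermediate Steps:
w(B, J) = 6 + B
t(R) = R**2*(6 + R) (t(R) = (6 + R)*R**2 = R**2*(6 + R))
m(6, 7)*(-14 + t(7)) = 7*(-14 + 7**2*(6 + 7)) = 7*(-14 + 49*13) = 7*(-14 + 637) = 7*623 = 4361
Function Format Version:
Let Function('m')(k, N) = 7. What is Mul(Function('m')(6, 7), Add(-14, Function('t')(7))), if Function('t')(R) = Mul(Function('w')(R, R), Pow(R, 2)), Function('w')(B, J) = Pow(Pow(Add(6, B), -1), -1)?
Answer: 4361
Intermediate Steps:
Function('w')(B, J) = Add(6, B)
Function('t')(R) = Mul(Pow(R, 2), Add(6, R)) (Function('t')(R) = Mul(Add(6, R), Pow(R, 2)) = Mul(Pow(R, 2), Add(6, R)))
Mul(Function('m')(6, 7), Add(-14, Function('t')(7))) = Mul(7, Add(-14, Mul(Pow(7, 2), Add(6, 7)))) = Mul(7, Add(-14, Mul(49, 13))) = Mul(7, Add(-14, 637)) = Mul(7, 623) = 4361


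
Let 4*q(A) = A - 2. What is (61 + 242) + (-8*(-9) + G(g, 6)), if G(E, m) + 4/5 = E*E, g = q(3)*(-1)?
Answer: 29941/80 ≈ 374.26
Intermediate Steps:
q(A) = -½ + A/4 (q(A) = (A - 2)/4 = (-2 + A)/4 = -½ + A/4)
g = -¼ (g = (-½ + (¼)*3)*(-1) = (-½ + ¾)*(-1) = (¼)*(-1) = -¼ ≈ -0.25000)
G(E, m) = -⅘ + E² (G(E, m) = -⅘ + E*E = -⅘ + E²)
(61 + 242) + (-8*(-9) + G(g, 6)) = (61 + 242) + (-8*(-9) + (-⅘ + (-¼)²)) = 303 + (72 + (-⅘ + 1/16)) = 303 + (72 - 59/80) = 303 + 5701/80 = 29941/80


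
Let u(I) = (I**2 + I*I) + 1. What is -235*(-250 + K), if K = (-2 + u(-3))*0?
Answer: 58750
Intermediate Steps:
u(I) = 1 + 2*I**2 (u(I) = (I**2 + I**2) + 1 = 2*I**2 + 1 = 1 + 2*I**2)
K = 0 (K = (-2 + (1 + 2*(-3)**2))*0 = (-2 + (1 + 2*9))*0 = (-2 + (1 + 18))*0 = (-2 + 19)*0 = 17*0 = 0)
-235*(-250 + K) = -235*(-250 + 0) = -235*(-250) = 58750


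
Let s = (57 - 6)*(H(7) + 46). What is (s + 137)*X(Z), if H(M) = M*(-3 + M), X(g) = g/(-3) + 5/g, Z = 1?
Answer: 54754/3 ≈ 18251.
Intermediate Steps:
X(g) = 5/g - g/3 (X(g) = g*(-⅓) + 5/g = -g/3 + 5/g = 5/g - g/3)
s = 3774 (s = (57 - 6)*(7*(-3 + 7) + 46) = 51*(7*4 + 46) = 51*(28 + 46) = 51*74 = 3774)
(s + 137)*X(Z) = (3774 + 137)*(5/1 - ⅓*1) = 3911*(5*1 - ⅓) = 3911*(5 - ⅓) = 3911*(14/3) = 54754/3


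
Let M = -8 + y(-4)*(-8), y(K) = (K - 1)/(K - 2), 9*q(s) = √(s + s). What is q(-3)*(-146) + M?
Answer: -44/3 - 146*I*√6/9 ≈ -14.667 - 39.736*I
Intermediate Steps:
q(s) = √2*√s/9 (q(s) = √(s + s)/9 = √(2*s)/9 = (√2*√s)/9 = √2*√s/9)
y(K) = (-1 + K)/(-2 + K)
M = -44/3 (M = -8 + ((-1 - 4)/(-2 - 4))*(-8) = -8 + (-5/(-6))*(-8) = -8 - ⅙*(-5)*(-8) = -8 + (⅚)*(-8) = -8 - 20/3 = -44/3 ≈ -14.667)
q(-3)*(-146) + M = (√2*√(-3)/9)*(-146) - 44/3 = (√2*(I*√3)/9)*(-146) - 44/3 = (I*√6/9)*(-146) - 44/3 = -146*I*√6/9 - 44/3 = -44/3 - 146*I*√6/9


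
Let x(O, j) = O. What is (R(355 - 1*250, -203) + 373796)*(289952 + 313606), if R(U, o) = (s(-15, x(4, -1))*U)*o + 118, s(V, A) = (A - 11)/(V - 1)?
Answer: 1760403352401/8 ≈ 2.2005e+11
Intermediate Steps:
s(V, A) = (-11 + A)/(-1 + V)
R(U, o) = 118 + 7*U*o/16 (R(U, o) = (((-11 + 4)/(-1 - 15))*U)*o + 118 = ((-7/(-16))*U)*o + 118 = ((-1/16*(-7))*U)*o + 118 = (7*U/16)*o + 118 = 7*U*o/16 + 118 = 118 + 7*U*o/16)
(R(355 - 1*250, -203) + 373796)*(289952 + 313606) = ((118 + (7/16)*(355 - 1*250)*(-203)) + 373796)*(289952 + 313606) = ((118 + (7/16)*(355 - 250)*(-203)) + 373796)*603558 = ((118 + (7/16)*105*(-203)) + 373796)*603558 = ((118 - 149205/16) + 373796)*603558 = (-147317/16 + 373796)*603558 = (5833419/16)*603558 = 1760403352401/8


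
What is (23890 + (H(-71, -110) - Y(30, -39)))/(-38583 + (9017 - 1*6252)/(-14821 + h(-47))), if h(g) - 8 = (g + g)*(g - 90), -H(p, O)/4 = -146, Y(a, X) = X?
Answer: -9486531/14932174 ≈ -0.63531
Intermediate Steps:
H(p, O) = 584 (H(p, O) = -4*(-146) = 584)
h(g) = 8 + 2*g*(-90 + g) (h(g) = 8 + (g + g)*(g - 90) = 8 + (2*g)*(-90 + g) = 8 + 2*g*(-90 + g))
(23890 + (H(-71, -110) - Y(30, -39)))/(-38583 + (9017 - 1*6252)/(-14821 + h(-47))) = (23890 + (584 - 1*(-39)))/(-38583 + (9017 - 1*6252)/(-14821 + (8 - 180*(-47) + 2*(-47)²))) = (23890 + (584 + 39))/(-38583 + (9017 - 6252)/(-14821 + (8 + 8460 + 2*2209))) = (23890 + 623)/(-38583 + 2765/(-14821 + (8 + 8460 + 4418))) = 24513/(-38583 + 2765/(-14821 + 12886)) = 24513/(-38583 + 2765/(-1935)) = 24513/(-38583 + 2765*(-1/1935)) = 24513/(-38583 - 553/387) = 24513/(-14932174/387) = 24513*(-387/14932174) = -9486531/14932174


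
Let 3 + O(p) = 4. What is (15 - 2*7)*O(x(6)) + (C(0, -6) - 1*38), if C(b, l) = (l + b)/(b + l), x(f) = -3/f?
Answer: -36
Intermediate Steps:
C(b, l) = 1 (C(b, l) = (b + l)/(b + l) = 1)
O(p) = 1 (O(p) = -3 + 4 = 1)
(15 - 2*7)*O(x(6)) + (C(0, -6) - 1*38) = (15 - 2*7)*1 + (1 - 1*38) = (15 - 14)*1 + (1 - 38) = 1*1 - 37 = 1 - 37 = -36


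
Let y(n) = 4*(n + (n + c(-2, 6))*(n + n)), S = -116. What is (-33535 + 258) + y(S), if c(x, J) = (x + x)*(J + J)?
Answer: 118451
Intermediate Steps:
c(x, J) = 4*J*x (c(x, J) = (2*x)*(2*J) = 4*J*x)
y(n) = 4*n + 8*n*(-48 + n) (y(n) = 4*(n + (n + 4*6*(-2))*(n + n)) = 4*(n + (n - 48)*(2*n)) = 4*(n + (-48 + n)*(2*n)) = 4*(n + 2*n*(-48 + n)) = 4*n + 8*n*(-48 + n))
(-33535 + 258) + y(S) = (-33535 + 258) + 4*(-116)*(-95 + 2*(-116)) = -33277 + 4*(-116)*(-95 - 232) = -33277 + 4*(-116)*(-327) = -33277 + 151728 = 118451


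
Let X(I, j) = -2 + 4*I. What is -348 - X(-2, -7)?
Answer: -338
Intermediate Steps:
-348 - X(-2, -7) = -348 - (-2 + 4*(-2)) = -348 - (-2 - 8) = -348 - 1*(-10) = -348 + 10 = -338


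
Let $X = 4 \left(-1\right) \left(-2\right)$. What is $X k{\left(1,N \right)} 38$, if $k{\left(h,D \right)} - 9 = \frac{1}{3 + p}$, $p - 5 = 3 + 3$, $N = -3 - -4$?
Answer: $\frac{19304}{7} \approx 2757.7$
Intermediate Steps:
$N = 1$ ($N = -3 + 4 = 1$)
$p = 11$ ($p = 5 + \left(3 + 3\right) = 5 + 6 = 11$)
$X = 8$ ($X = \left(-4\right) \left(-2\right) = 8$)
$k{\left(h,D \right)} = \frac{127}{14}$ ($k{\left(h,D \right)} = 9 + \frac{1}{3 + 11} = 9 + \frac{1}{14} = \frac{127}{14}$)
$X k{\left(1,N \right)} 38 = 8 \cdot \frac{127}{14} \cdot 38 = \frac{508}{7} \cdot 38 = \frac{19304}{7}$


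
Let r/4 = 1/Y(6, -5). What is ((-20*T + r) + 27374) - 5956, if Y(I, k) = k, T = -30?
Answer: 110086/5 ≈ 22017.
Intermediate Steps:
r = -⅘ (r = 4/(-5) = 4*(-⅕) = -⅘ ≈ -0.80000)
((-20*T + r) + 27374) - 5956 = ((-20*(-30) - ⅘) + 27374) - 5956 = ((600 - ⅘) + 27374) - 5956 = (2996/5 + 27374) - 5956 = 139866/5 - 5956 = 110086/5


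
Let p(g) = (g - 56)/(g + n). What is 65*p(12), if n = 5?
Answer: -2860/17 ≈ -168.24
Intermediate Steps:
p(g) = (-56 + g)/(5 + g) (p(g) = (g - 56)/(g + 5) = (-56 + g)/(5 + g))
65*p(12) = 65*((-56 + 12)/(5 + 12)) = 65*(-44/17) = -2860/17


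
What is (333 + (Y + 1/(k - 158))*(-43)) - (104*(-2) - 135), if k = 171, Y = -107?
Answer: 68558/13 ≈ 5273.7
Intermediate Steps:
(333 + (Y + 1/(k - 158))*(-43)) - (104*(-2) - 135) = (333 + (-107 + 1/(171 - 158))*(-43)) - (104*(-2) - 135) = (333 + (-107 + 1/13)*(-43)) - (-208 - 135) = (333 + (-107 + 1/13)*(-43)) - 1*(-343) = (333 - 1390/13*(-43)) + 343 = (333 + 59770/13) + 343 = 64099/13 + 343 = 68558/13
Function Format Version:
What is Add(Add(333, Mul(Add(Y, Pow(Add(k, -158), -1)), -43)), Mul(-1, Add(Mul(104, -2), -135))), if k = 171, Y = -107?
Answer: Rational(68558, 13) ≈ 5273.7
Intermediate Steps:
Add(Add(333, Mul(Add(Y, Pow(Add(k, -158), -1)), -43)), Mul(-1, Add(Mul(104, -2), -135))) = Add(Add(333, Mul(Add(-107, Pow(Add(171, -158), -1)), -43)), Mul(-1, Add(Mul(104, -2), -135))) = Add(Add(333, Mul(Add(-107, Pow(13, -1)), -43)), Mul(-1, Add(-208, -135))) = Add(Add(333, Mul(Add(-107, Rational(1, 13)), -43)), Mul(-1, -343)) = Add(Add(333, Mul(Rational(-1390, 13), -43)), 343) = Add(Add(333, Rational(59770, 13)), 343) = Add(Rational(64099, 13), 343) = Rational(68558, 13)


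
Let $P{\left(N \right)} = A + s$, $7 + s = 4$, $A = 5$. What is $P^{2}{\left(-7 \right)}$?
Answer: $4$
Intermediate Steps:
$s = -3$ ($s = -7 + 4 = -3$)
$P{\left(N \right)} = 2$ ($P{\left(N \right)} = 5 - 3 = 2$)
$P^{2}{\left(-7 \right)} = 2^{2} = 4$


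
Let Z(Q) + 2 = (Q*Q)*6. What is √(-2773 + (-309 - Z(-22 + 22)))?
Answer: 2*I*√770 ≈ 55.498*I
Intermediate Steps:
Z(Q) = -2 + 6*Q² (Z(Q) = -2 + (Q*Q)*6 = -2 + Q²*6 = -2 + 6*Q²)
√(-2773 + (-309 - Z(-22 + 22))) = √(-2773 + (-309 - (-2 + 6*(-22 + 22)²))) = √(-2773 + (-309 - (-2 + 6*0²))) = √(-2773 + (-309 - (-2 + 6*0))) = √(-2773 + (-309 - (-2 + 0))) = √(-2773 + (-309 - 1*(-2))) = √(-2773 + (-309 + 2)) = √(-2773 - 307) = √(-3080) = 2*I*√770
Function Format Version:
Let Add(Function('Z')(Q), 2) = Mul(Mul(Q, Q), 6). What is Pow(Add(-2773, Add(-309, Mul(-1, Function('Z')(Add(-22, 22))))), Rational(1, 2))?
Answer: Mul(2, I, Pow(770, Rational(1, 2))) ≈ Mul(55.498, I)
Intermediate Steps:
Function('Z')(Q) = Add(-2, Mul(6, Pow(Q, 2))) (Function('Z')(Q) = Add(-2, Mul(Mul(Q, Q), 6)) = Add(-2, Mul(Pow(Q, 2), 6)) = Add(-2, Mul(6, Pow(Q, 2))))
Pow(Add(-2773, Add(-309, Mul(-1, Function('Z')(Add(-22, 22))))), Rational(1, 2)) = Pow(Add(-2773, Add(-309, Mul(-1, Add(-2, Mul(6, Pow(Add(-22, 22), 2)))))), Rational(1, 2)) = Pow(Add(-2773, Add(-309, Mul(-1, Add(-2, Mul(6, Pow(0, 2)))))), Rational(1, 2)) = Pow(Add(-2773, Add(-309, Mul(-1, Add(-2, Mul(6, 0))))), Rational(1, 2)) = Pow(Add(-2773, Add(-309, Mul(-1, Add(-2, 0)))), Rational(1, 2)) = Pow(Add(-2773, Add(-309, Mul(-1, -2))), Rational(1, 2)) = Pow(Add(-2773, Add(-309, 2)), Rational(1, 2)) = Pow(Add(-2773, -307), Rational(1, 2)) = Pow(-3080, Rational(1, 2)) = Mul(2, I, Pow(770, Rational(1, 2)))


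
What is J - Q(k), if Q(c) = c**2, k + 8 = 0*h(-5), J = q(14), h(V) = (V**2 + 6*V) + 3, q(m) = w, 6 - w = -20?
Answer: -38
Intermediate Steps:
w = 26 (w = 6 - 1*(-20) = 6 + 20 = 26)
q(m) = 26
h(V) = 3 + V**2 + 6*V
J = 26
k = -8 (k = -8 + 0*(3 + (-5)**2 + 6*(-5)) = -8 + 0*(3 + 25 - 30) = -8 + 0*(-2) = -8 + 0 = -8)
J - Q(k) = 26 - 1*(-8)**2 = 26 - 1*64 = 26 - 64 = -38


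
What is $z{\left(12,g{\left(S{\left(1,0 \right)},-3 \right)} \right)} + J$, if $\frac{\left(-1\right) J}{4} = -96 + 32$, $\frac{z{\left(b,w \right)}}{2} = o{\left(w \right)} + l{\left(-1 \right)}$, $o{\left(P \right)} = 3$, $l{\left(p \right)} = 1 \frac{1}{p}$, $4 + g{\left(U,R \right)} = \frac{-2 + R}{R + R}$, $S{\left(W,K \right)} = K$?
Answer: $260$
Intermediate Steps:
$g{\left(U,R \right)} = -4 + \frac{-2 + R}{2 R}$ ($g{\left(U,R \right)} = -4 + \frac{-2 + R}{R + R} = -4 + \frac{-2 + R}{2 R}$)
$l{\left(p \right)} = \frac{1}{p}$
$z{\left(b,w \right)} = 4$ ($z{\left(b,w \right)} = 2 \left(3 + \frac{1}{-1}\right) = 2 \left(3 - 1\right) = 2 \cdot 2 = 4$)
$J = 256$ ($J = - 4 \left(-96 + 32\right) = \left(-4\right) \left(-64\right) = 256$)
$z{\left(12,g{\left(S{\left(1,0 \right)},-3 \right)} \right)} + J = 4 + 256 = 260$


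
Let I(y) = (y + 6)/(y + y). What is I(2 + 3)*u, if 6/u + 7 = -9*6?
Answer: -33/305 ≈ -0.10820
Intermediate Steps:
u = -6/61 (u = 6/(-7 - 9*6) = 6/(-7 - 54) = 6/(-61) = 6*(-1/61) = -6/61 ≈ -0.098361)
I(y) = (6 + y)/(2*y) (I(y) = (6 + y)/((2*y)) = (6 + y)*(1/(2*y)) = (6 + y)/(2*y))
I(2 + 3)*u = ((6 + (2 + 3))/(2*(2 + 3)))*(-6/61) = ((½)*(6 + 5)/5)*(-6/61) = ((½)*(⅕)*11)*(-6/61) = (11/10)*(-6/61) = -33/305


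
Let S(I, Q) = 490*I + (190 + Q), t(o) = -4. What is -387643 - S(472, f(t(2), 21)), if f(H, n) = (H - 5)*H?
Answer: -619149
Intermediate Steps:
f(H, n) = H*(-5 + H) (f(H, n) = (-5 + H)*H = H*(-5 + H))
S(I, Q) = 190 + Q + 490*I
-387643 - S(472, f(t(2), 21)) = -387643 - (190 - 4*(-5 - 4) + 490*472) = -387643 - (190 - 4*(-9) + 231280) = -387643 - (190 + 36 + 231280) = -387643 - 1*231506 = -387643 - 231506 = -619149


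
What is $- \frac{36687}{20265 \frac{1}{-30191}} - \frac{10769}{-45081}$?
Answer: $\frac{2377748094922}{43503165} \approx 54657.0$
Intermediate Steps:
$- \frac{36687}{20265 \frac{1}{-30191}} - \frac{10769}{-45081} = - \frac{36687}{20265 \left(- \frac{1}{30191}\right)} - - \frac{10769}{45081} = - \frac{36687}{- \frac{2895}{4313}} + \frac{10769}{45081} = \left(-36687\right) \left(- \frac{4313}{2895}\right) + \frac{10769}{45081} = \frac{52743677}{965} + \frac{10769}{45081} = \frac{2377748094922}{43503165}$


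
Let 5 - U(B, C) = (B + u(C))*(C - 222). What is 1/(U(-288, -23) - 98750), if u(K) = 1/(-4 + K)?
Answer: -27/4571480 ≈ -5.9062e-6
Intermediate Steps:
U(B, C) = 5 - (-222 + C)*(B + 1/(-4 + C)) (U(B, C) = 5 - (B + 1/(-4 + C))*(C - 222) = 5 - (B + 1/(-4 + C))*(-222 + C) = 5 - (-222 + C)*(B + 1/(-4 + C)))
1/(U(-288, -23) - 98750) = 1/((222 - 1*(-23) + (-4 - 23)*(5 + 222*(-288) - 1*(-288)*(-23)))/(-4 - 23) - 98750) = 1/((222 + 23 - 27*(5 - 63936 - 6624))/(-27) - 98750) = 1/(-(222 + 23 - 27*(-70555))/27 - 98750) = 1/(-(222 + 23 + 1904985)/27 - 98750) = 1/(-1/27*1905230 - 98750) = 1/(-1905230/27 - 98750) = 1/(-4571480/27) = -27/4571480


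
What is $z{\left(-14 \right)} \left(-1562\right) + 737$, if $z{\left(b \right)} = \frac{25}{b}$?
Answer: $\frac{24684}{7} \approx 3526.3$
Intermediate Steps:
$z{\left(-14 \right)} \left(-1562\right) + 737 = \frac{25}{-14} \left(-1562\right) + 737 = 25 \left(- \frac{1}{14}\right) \left(-1562\right) + 737 = \left(- \frac{25}{14}\right) \left(-1562\right) + 737 = \frac{19525}{7} + 737 = \frac{24684}{7}$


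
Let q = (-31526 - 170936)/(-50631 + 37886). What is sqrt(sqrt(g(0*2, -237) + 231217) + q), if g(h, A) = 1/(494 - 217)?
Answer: sqrt(197989838140510 + 44994501925*sqrt(17741049470))/3530365 ≈ 22.288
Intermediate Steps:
g(h, A) = 1/277
q = 202462/12745 (q = -202462/(-12745) = -202462*(-1/12745) = 202462/12745 ≈ 15.886)
sqrt(sqrt(g(0*2, -237) + 231217) + q) = sqrt(sqrt(1/277 + 231217) + 202462/12745) = sqrt(sqrt(64047110/277) + 202462/12745) = sqrt(sqrt(17741049470)/277 + 202462/12745) = sqrt(202462/12745 + sqrt(17741049470)/277)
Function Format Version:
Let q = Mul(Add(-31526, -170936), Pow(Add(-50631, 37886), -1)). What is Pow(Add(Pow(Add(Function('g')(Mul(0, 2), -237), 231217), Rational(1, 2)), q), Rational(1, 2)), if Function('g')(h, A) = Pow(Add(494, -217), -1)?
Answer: Mul(Rational(1, 3530365), Pow(Add(197989838140510, Mul(44994501925, Pow(17741049470, Rational(1, 2)))), Rational(1, 2))) ≈ 22.288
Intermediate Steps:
Function('g')(h, A) = Rational(1, 277) (Function('g')(h, A) = Pow(277, -1) = Rational(1, 277))
q = Rational(202462, 12745) (q = Mul(-202462, Pow(-12745, -1)) = Mul(-202462, Rational(-1, 12745)) = Rational(202462, 12745) ≈ 15.886)
Pow(Add(Pow(Add(Function('g')(Mul(0, 2), -237), 231217), Rational(1, 2)), q), Rational(1, 2)) = Pow(Add(Pow(Add(Rational(1, 277), 231217), Rational(1, 2)), Rational(202462, 12745)), Rational(1, 2)) = Pow(Add(Pow(Rational(64047110, 277), Rational(1, 2)), Rational(202462, 12745)), Rational(1, 2)) = Pow(Add(Mul(Rational(1, 277), Pow(17741049470, Rational(1, 2))), Rational(202462, 12745)), Rational(1, 2)) = Pow(Add(Rational(202462, 12745), Mul(Rational(1, 277), Pow(17741049470, Rational(1, 2)))), Rational(1, 2))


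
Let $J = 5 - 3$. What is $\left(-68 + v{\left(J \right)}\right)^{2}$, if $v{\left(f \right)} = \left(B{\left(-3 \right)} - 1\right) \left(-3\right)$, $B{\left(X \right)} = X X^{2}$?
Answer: $256$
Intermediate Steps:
$B{\left(X \right)} = X^{3}$
$J = 2$
$v{\left(f \right)} = 84$ ($v{\left(f \right)} = \left(\left(-3\right)^{3} - 1\right) \left(-3\right) = \left(-27 - 1\right) \left(-3\right) = \left(-28\right) \left(-3\right) = 84$)
$\left(-68 + v{\left(J \right)}\right)^{2} = \left(-68 + 84\right)^{2} = 16^{2} = 256$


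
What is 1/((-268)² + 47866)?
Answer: 1/119690 ≈ 8.3549e-6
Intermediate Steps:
1/((-268)² + 47866) = 1/(71824 + 47866) = 1/119690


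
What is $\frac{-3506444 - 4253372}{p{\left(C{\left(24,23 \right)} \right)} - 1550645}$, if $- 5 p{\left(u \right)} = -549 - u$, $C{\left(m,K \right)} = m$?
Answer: $\frac{9699770}{1938163} \approx 5.0046$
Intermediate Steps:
$p{\left(u \right)} = \frac{549}{5} + \frac{u}{5}$ ($p{\left(u \right)} = - \frac{-549 - u}{5} = \frac{549}{5} + \frac{u}{5}$)
$\frac{-3506444 - 4253372}{p{\left(C{\left(24,23 \right)} \right)} - 1550645} = \frac{-3506444 - 4253372}{\left(\frac{549}{5} + \frac{1}{5} \cdot 24\right) - 1550645} = - \frac{7759816}{\left(\frac{549}{5} + \frac{24}{5}\right) - 1550645} = - \frac{7759816}{\frac{573}{5} - 1550645} = - \frac{7759816}{- \frac{7752652}{5}} = \left(-7759816\right) \left(- \frac{5}{7752652}\right) = \frac{9699770}{1938163}$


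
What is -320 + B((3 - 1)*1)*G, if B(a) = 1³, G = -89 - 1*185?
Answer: -594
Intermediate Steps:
G = -274 (G = -89 - 185 = -274)
B(a) = 1
-320 + B((3 - 1)*1)*G = -320 + 1*(-274) = -320 - 274 = -594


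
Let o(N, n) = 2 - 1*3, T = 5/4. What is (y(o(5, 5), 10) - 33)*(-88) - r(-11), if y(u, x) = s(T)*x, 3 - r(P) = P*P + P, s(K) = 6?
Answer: -2269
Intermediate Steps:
T = 5/4 (T = 5*(¼) = 5/4 ≈ 1.2500)
o(N, n) = -1 (o(N, n) = 2 - 3 = -1)
r(P) = 3 - P - P² (r(P) = 3 - (P*P + P) = 3 - (P² + P) = 3 - (P + P²) = 3 + (-P - P²) = 3 - P - P²)
y(u, x) = 6*x
(y(o(5, 5), 10) - 33)*(-88) - r(-11) = (6*10 - 33)*(-88) - (3 - 1*(-11) - 1*(-11)²) = (60 - 33)*(-88) - (3 + 11 - 1*121) = 27*(-88) - (3 + 11 - 121) = -2376 - 1*(-107) = -2376 + 107 = -2269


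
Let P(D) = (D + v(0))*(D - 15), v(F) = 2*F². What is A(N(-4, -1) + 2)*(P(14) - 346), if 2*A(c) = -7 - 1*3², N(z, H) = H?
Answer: 2880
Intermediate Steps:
A(c) = -8 (A(c) = (-7 - 1*3²)/2 = (-7 - 1*9)/2 = (-7 - 9)/2 = (½)*(-16) = -8)
P(D) = D*(-15 + D) (P(D) = (D + 2*0²)*(D - 15) = (D + 2*0)*(-15 + D) = (D + 0)*(-15 + D) = D*(-15 + D))
A(N(-4, -1) + 2)*(P(14) - 346) = -8*(14*(-15 + 14) - 346) = -8*(14*(-1) - 346) = -8*(-14 - 346) = -8*(-360) = 2880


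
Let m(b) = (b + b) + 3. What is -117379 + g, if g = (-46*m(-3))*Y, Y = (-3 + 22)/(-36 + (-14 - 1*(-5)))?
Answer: -1761559/15 ≈ -1.1744e+5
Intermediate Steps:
m(b) = 3 + 2*b (m(b) = 2*b + 3 = 3 + 2*b)
Y = -19/45 (Y = 19/(-36 + (-14 + 5)) = 19/(-36 - 9) = 19/(-45) = 19*(-1/45) = -19/45 ≈ -0.42222)
g = -874/15 (g = -46*(3 + 2*(-3))*(-19/45) = -46*(3 - 6)*(-19/45) = -46*(-3)*(-19/45) = 138*(-19/45) = -874/15 ≈ -58.267)
-117379 + g = -117379 - 874/15 = -1761559/15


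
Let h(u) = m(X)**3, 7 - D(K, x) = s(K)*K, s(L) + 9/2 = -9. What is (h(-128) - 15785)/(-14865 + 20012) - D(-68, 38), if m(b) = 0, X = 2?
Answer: 4673132/5147 ≈ 907.93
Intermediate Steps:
s(L) = -27/2 (s(L) = -9/2 - 9 = -27/2)
D(K, x) = 7 + 27*K/2 (D(K, x) = 7 - (-27)*K/2 = 7 + 27*K/2)
h(u) = 0 (h(u) = 0**3 = 0)
(h(-128) - 15785)/(-14865 + 20012) - D(-68, 38) = (0 - 15785)/(-14865 + 20012) - (7 + (27/2)*(-68)) = -15785/5147 - (7 - 918) = -15785*1/5147 - 1*(-911) = -15785/5147 + 911 = 4673132/5147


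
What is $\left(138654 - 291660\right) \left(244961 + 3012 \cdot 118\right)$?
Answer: $-91861283262$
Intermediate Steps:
$\left(138654 - 291660\right) \left(244961 + 3012 \cdot 118\right) = - 153006 \left(244961 + 355416\right) = \left(-153006\right) 600377 = -91861283262$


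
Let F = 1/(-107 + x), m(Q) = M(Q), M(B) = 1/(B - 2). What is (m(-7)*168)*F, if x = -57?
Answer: 14/123 ≈ 0.11382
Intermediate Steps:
M(B) = 1/(-2 + B)
m(Q) = 1/(-2 + Q)
F = -1/164 (F = 1/(-107 - 57) = 1/(-164) = -1/164 ≈ -0.0060976)
(m(-7)*168)*F = (168/(-2 - 7))*(-1/164) = (168/(-9))*(-1/164) = -⅑*168*(-1/164) = -56/3*(-1/164) = 14/123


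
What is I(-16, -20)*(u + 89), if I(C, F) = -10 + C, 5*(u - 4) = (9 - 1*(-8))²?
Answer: -19604/5 ≈ -3920.8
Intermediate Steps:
u = 309/5 (u = 4 + (9 - 1*(-8))²/5 = 4 + (9 + 8)²/5 = 4 + (⅕)*17² = 4 + (⅕)*289 = 4 + 289/5 = 309/5 ≈ 61.800)
I(-16, -20)*(u + 89) = (-10 - 16)*(309/5 + 89) = -26*754/5 = -19604/5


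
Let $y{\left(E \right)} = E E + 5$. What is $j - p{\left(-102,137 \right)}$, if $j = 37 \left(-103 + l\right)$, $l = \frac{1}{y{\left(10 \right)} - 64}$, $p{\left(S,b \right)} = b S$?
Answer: $\frac{416720}{41} \approx 10164.0$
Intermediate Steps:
$y{\left(E \right)} = 5 + E^{2}$ ($y{\left(E \right)} = E^{2} + 5 = 5 + E^{2}$)
$p{\left(S,b \right)} = S b$
$l = \frac{1}{41}$ ($l = \frac{1}{\left(5 + 10^{2}\right) - 64} = \frac{1}{\left(5 + 100\right) - 64} = \frac{1}{105 - 64} = \frac{1}{41} \approx 0.02439$)
$j = - \frac{156214}{41}$ ($j = 37 \left(-103 + \frac{1}{41}\right) = 37 \left(- \frac{4222}{41}\right) = - \frac{156214}{41} \approx -3810.1$)
$j - p{\left(-102,137 \right)} = - \frac{156214}{41} - \left(-102\right) 137 = - \frac{156214}{41} - -13974 = - \frac{156214}{41} + 13974 = \frac{416720}{41}$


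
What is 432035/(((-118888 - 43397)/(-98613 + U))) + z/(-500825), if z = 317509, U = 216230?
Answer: -5089860783887788/16255277025 ≈ -3.1312e+5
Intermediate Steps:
432035/(((-118888 - 43397)/(-98613 + U))) + z/(-500825) = 432035/(((-118888 - 43397)/(-98613 + 216230))) + 317509/(-500825) = 432035/((-162285/117617)) + 317509*(-1/500825) = 432035/((-162285*1/117617)) - 317509/500825 = 432035/(-162285/117617) - 317509/500825 = 432035*(-117617/162285) - 317509/500825 = -10162932119/32457 - 317509/500825 = -5089860783887788/16255277025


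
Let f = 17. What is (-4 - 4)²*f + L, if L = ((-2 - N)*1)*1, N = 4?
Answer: 1082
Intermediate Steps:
L = -6 (L = ((-2 - 1*4)*1)*1 = ((-2 - 4)*1)*1 = -6*1*1 = -6*1 = -6)
(-4 - 4)²*f + L = (-4 - 4)²*17 - 6 = (-8)²*17 - 6 = 64*17 - 6 = 1088 - 6 = 1082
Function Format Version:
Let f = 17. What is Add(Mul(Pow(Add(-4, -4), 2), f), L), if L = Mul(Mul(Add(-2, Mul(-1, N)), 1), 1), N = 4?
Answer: 1082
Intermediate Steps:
L = -6 (L = Mul(Mul(Add(-2, Mul(-1, 4)), 1), 1) = Mul(Mul(Add(-2, -4), 1), 1) = Mul(Mul(-6, 1), 1) = Mul(-6, 1) = -6)
Add(Mul(Pow(Add(-4, -4), 2), f), L) = Add(Mul(Pow(Add(-4, -4), 2), 17), -6) = Add(Mul(Pow(-8, 2), 17), -6) = Add(Mul(64, 17), -6) = Add(1088, -6) = 1082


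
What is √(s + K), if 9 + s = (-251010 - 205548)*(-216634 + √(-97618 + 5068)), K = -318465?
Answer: √(98905667298 - 2282790*I*√3702) ≈ 3.1449e+5 - 221.0*I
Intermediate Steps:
s = 98905985763 - 2282790*I*√3702 (s = -9 + (-251010 - 205548)*(-216634 + √(-97618 + 5068)) = -9 - 456558*(-216634 + √(-92550)) = -9 - 456558*(-216634 + 5*I*√3702) = -9 + (98905985772 - 2282790*I*√3702) = 98905985763 - 2282790*I*√3702 ≈ 9.8906e+10 - 1.3889e+8*I)
√(s + K) = √((98905985763 - 2282790*I*√3702) - 318465) = √(98905667298 - 2282790*I*√3702)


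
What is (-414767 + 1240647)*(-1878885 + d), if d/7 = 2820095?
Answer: 14751686866400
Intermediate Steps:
d = 19740665 (d = 7*2820095 = 19740665)
(-414767 + 1240647)*(-1878885 + d) = (-414767 + 1240647)*(-1878885 + 19740665) = 825880*17861780 = 14751686866400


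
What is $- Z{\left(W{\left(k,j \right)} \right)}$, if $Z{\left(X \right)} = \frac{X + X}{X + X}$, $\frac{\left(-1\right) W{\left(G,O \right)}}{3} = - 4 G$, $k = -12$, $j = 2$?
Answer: $-1$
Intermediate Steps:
$W{\left(G,O \right)} = 12 G$ ($W{\left(G,O \right)} = - 3 \left(- 4 G\right) = 12 G$)
$Z{\left(X \right)} = 1$ ($Z{\left(X \right)} = \frac{2 X}{2 X} = 2 X \frac{1}{2 X} = 1$)
$- Z{\left(W{\left(k,j \right)} \right)} = \left(-1\right) 1 = -1$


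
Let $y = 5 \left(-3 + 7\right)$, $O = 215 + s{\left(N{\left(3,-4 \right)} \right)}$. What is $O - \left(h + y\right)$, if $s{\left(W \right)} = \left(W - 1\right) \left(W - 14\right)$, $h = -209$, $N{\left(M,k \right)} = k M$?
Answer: $742$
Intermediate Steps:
$N{\left(M,k \right)} = M k$
$s{\left(W \right)} = \left(-1 + W\right) \left(-14 + W\right)$
$O = 553$ ($O = 215 + \left(14 + \left(3 \left(-4\right)\right)^{2} - 15 \cdot 3 \left(-4\right)\right) = 215 + \left(14 + \left(-12\right)^{2} - -180\right) = 215 + \left(14 + 144 + 180\right) = 215 + 338 = 553$)
$y = 20$ ($y = 5 \cdot 4 = 20$)
$O - \left(h + y\right) = 553 - \left(-209 + 20\right) = 553 - -189 = 553 + 189 = 742$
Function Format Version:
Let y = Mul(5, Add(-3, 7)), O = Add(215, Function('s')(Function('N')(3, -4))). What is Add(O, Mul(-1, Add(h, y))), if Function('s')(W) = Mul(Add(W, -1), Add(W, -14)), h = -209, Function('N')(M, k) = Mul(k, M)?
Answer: 742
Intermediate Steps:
Function('N')(M, k) = Mul(M, k)
Function('s')(W) = Mul(Add(-1, W), Add(-14, W))
O = 553 (O = Add(215, Add(14, Pow(Mul(3, -4), 2), Mul(-15, Mul(3, -4)))) = Add(215, Add(14, Pow(-12, 2), Mul(-15, -12))) = Add(215, Add(14, 144, 180)) = Add(215, 338) = 553)
y = 20 (y = Mul(5, 4) = 20)
Add(O, Mul(-1, Add(h, y))) = Add(553, Mul(-1, Add(-209, 20))) = Add(553, Mul(-1, -189)) = Add(553, 189) = 742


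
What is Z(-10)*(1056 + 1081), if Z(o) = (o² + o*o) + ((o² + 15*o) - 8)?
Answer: 303454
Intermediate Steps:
Z(o) = -8 + 3*o² + 15*o (Z(o) = (o² + o²) + (-8 + o² + 15*o) = 2*o² + (-8 + o² + 15*o) = -8 + 3*o² + 15*o)
Z(-10)*(1056 + 1081) = (-8 + 3*(-10)² + 15*(-10))*(1056 + 1081) = (-8 + 3*100 - 150)*2137 = (-8 + 300 - 150)*2137 = 142*2137 = 303454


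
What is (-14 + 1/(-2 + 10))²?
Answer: 12321/64 ≈ 192.52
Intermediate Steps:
(-14 + 1/(-2 + 10))² = (-14 + 1/8)² = (-14 + ⅛)² = (-111/8)² = 12321/64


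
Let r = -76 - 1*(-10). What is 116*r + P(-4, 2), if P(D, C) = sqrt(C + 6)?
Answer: -7656 + 2*sqrt(2) ≈ -7653.2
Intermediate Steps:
P(D, C) = sqrt(6 + C)
r = -66 (r = -76 + 10 = -66)
116*r + P(-4, 2) = 116*(-66) + sqrt(6 + 2) = -7656 + sqrt(8) = -7656 + 2*sqrt(2)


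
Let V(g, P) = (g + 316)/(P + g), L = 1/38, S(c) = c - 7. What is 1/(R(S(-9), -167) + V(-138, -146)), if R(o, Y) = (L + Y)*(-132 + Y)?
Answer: 1349/67348157 ≈ 2.0030e-5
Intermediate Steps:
S(c) = -7 + c
L = 1/38 ≈ 0.026316
V(g, P) = (316 + g)/(P + g)
R(o, Y) = (-132 + Y)*(1/38 + Y) (R(o, Y) = (1/38 + Y)*(-132 + Y) = (-132 + Y)*(1/38 + Y))
1/(R(S(-9), -167) + V(-138, -146)) = 1/((-66/19 + (-167)² - 5015/38*(-167)) + (316 - 138)/(-146 - 138)) = 1/((-66/19 + 27889 + 837505/38) + 178/(-284)) = 1/(1897155/38 - 1/284*178) = 1/(1897155/38 - 89/142) = 1/(67348157/1349) = 1349/67348157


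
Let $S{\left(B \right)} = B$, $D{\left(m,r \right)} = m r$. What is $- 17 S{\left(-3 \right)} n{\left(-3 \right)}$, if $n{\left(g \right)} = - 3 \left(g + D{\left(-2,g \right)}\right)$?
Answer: $-459$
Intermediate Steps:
$n{\left(g \right)} = 3 g$ ($n{\left(g \right)} = - 3 \left(g - 2 g\right) = - 3 \left(- g\right) = 3 g$)
$- 17 S{\left(-3 \right)} n{\left(-3 \right)} = \left(-17\right) \left(-3\right) 3 \left(-3\right) = 51 \left(-9\right) = -459$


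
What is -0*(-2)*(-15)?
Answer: 0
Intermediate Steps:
-0*(-2)*(-15) = -1*0*(-15) = 0*(-15) = 0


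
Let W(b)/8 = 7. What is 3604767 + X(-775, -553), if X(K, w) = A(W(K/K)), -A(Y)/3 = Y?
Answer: 3604599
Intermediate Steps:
W(b) = 56 (W(b) = 8*7 = 56)
A(Y) = -3*Y
X(K, w) = -168 (X(K, w) = -3*56 = -168)
3604767 + X(-775, -553) = 3604767 - 168 = 3604599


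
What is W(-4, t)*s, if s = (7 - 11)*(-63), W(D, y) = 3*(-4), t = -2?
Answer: -3024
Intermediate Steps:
W(D, y) = -12
s = 252 (s = -4*(-63) = 252)
W(-4, t)*s = -12*252 = -3024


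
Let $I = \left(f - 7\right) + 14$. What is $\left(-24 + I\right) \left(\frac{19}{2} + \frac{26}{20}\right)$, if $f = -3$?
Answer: $-216$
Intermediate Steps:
$I = 4$ ($I = \left(-3 - 7\right) + 14 = -10 + 14 = 4$)
$\left(-24 + I\right) \left(\frac{19}{2} + \frac{26}{20}\right) = \left(-24 + 4\right) \left(\frac{19}{2} + \frac{26}{20}\right) = - 20 \left(19 \cdot \frac{1}{2} + 26 \cdot \frac{1}{20}\right) = - 20 \left(\frac{19}{2} + \frac{13}{10}\right) = \left(-20\right) \frac{54}{5} = -216$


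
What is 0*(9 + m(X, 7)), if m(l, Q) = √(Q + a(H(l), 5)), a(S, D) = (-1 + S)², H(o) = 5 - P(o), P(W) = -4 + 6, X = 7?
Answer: 0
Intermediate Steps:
P(W) = 2
H(o) = 3 (H(o) = 5 - 1*2 = 5 - 2 = 3)
m(l, Q) = √(4 + Q) (m(l, Q) = √(Q + (-1 + 3)²) = √(Q + 2²) = √(Q + 4) = √(4 + Q))
0*(9 + m(X, 7)) = 0*(9 + √(4 + 7)) = 0*(9 + √11) = 0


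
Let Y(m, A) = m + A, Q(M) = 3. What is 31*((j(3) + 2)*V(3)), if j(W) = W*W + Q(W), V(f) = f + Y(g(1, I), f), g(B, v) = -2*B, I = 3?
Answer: 1736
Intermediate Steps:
Y(m, A) = A + m
V(f) = -2 + 2*f (V(f) = f + (f - 2*1) = f + (f - 2) = f + (-2 + f) = -2 + 2*f)
j(W) = 3 + W**2 (j(W) = W*W + 3 = W**2 + 3 = 3 + W**2)
31*((j(3) + 2)*V(3)) = 31*(((3 + 3**2) + 2)*(-2 + 2*3)) = 31*(((3 + 9) + 2)*(-2 + 6)) = 31*((12 + 2)*4) = 31*(14*4) = 31*56 = 1736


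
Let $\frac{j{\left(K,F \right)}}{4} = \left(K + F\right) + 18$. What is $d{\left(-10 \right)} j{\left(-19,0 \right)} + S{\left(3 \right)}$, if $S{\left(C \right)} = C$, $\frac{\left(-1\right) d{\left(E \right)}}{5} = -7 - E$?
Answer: $63$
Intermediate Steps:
$d{\left(E \right)} = 35 + 5 E$ ($d{\left(E \right)} = - 5 \left(-7 - E\right) = 35 + 5 E$)
$j{\left(K,F \right)} = 72 + 4 F + 4 K$ ($j{\left(K,F \right)} = 4 \left(\left(K + F\right) + 18\right) = 4 \left(\left(F + K\right) + 18\right) = 4 \left(18 + F + K\right) = 72 + 4 F + 4 K$)
$d{\left(-10 \right)} j{\left(-19,0 \right)} + S{\left(3 \right)} = \left(35 + 5 \left(-10\right)\right) \left(72 + 4 \cdot 0 + 4 \left(-19\right)\right) + 3 = \left(35 - 50\right) \left(72 + 0 - 76\right) + 3 = \left(-15\right) \left(-4\right) + 3 = 60 + 3 = 63$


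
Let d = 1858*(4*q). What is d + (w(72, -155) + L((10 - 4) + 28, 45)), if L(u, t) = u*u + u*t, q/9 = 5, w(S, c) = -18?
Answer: 337108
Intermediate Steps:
q = 45 (q = 9*5 = 45)
L(u, t) = u**2 + t*u
d = 334440 (d = 1858*(4*45) = 1858*180 = 334440)
d + (w(72, -155) + L((10 - 4) + 28, 45)) = 334440 + (-18 + ((10 - 4) + 28)*(45 + ((10 - 4) + 28))) = 334440 + (-18 + (6 + 28)*(45 + (6 + 28))) = 334440 + (-18 + 34*(45 + 34)) = 334440 + (-18 + 34*79) = 334440 + (-18 + 2686) = 334440 + 2668 = 337108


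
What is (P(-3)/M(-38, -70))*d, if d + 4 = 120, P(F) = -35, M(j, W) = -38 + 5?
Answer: 4060/33 ≈ 123.03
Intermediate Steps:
M(j, W) = -33
d = 116 (d = -4 + 120 = 116)
(P(-3)/M(-38, -70))*d = -35/(-33)*116 = -35*(-1/33)*116 = (35/33)*116 = 4060/33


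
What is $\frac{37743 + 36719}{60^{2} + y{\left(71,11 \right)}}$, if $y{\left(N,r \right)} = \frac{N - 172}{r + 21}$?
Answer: $\frac{2382784}{115099} \approx 20.702$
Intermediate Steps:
$y{\left(N,r \right)} = \frac{-172 + N}{21 + r}$
$\frac{37743 + 36719}{60^{2} + y{\left(71,11 \right)}} = \frac{37743 + 36719}{60^{2} + \frac{-172 + 71}{21 + 11}} = \frac{74462}{3600 + \frac{1}{32} \left(-101\right)} = \frac{74462}{3600 - \frac{101}{32}} = \frac{74462}{\frac{115099}{32}} = 74462 \cdot \frac{32}{115099} = \frac{2382784}{115099}$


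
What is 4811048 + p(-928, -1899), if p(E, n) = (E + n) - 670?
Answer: 4807551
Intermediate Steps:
p(E, n) = -670 + E + n
4811048 + p(-928, -1899) = 4811048 + (-670 - 928 - 1899) = 4811048 - 3497 = 4807551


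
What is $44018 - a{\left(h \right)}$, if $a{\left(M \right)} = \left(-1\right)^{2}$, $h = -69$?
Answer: $44017$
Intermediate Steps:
$a{\left(M \right)} = 1$
$44018 - a{\left(h \right)} = 44018 - 1 = 44017$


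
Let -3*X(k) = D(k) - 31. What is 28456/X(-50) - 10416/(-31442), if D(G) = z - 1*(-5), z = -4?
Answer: 223704428/78605 ≈ 2845.9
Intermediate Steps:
D(G) = 1 (D(G) = -4 - 1*(-5) = -4 + 5 = 1)
X(k) = 10 (X(k) = -(1 - 31)/3 = -⅓*(-30) = 10)
28456/X(-50) - 10416/(-31442) = 28456/10 - 10416/(-31442) = 28456*(⅒) - 10416*(-1/31442) = 14228/5 + 5208/15721 = 223704428/78605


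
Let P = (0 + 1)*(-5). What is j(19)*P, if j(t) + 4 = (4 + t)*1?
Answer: -95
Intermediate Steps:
j(t) = t (j(t) = -4 + (4 + t)*1 = -4 + (4 + t) = t)
P = -5 (P = 1*(-5) = -5)
j(19)*P = 19*(-5) = -95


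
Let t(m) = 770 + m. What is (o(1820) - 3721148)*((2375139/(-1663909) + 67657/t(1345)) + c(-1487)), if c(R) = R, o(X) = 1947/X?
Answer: 2670157590328618398917/492683454900 ≈ 5.4196e+9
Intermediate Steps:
(o(1820) - 3721148)*((2375139/(-1663909) + 67657/t(1345)) + c(-1487)) = (1947/1820 - 3721148)*((2375139/(-1663909) + 67657/(770 + 1345)) - 1487) = (1947*(1/1820) - 3721148)*((2375139*(-1/1663909) + 67657/2115) - 1487) = (1947/1820 - 3721148)*((-182703/127993 + 67657*(1/2115)) - 1487) = -6772487413*((-182703/127993 + 67657/2115) - 1487)/1820 = -6772487413*(8273205556/270705195 - 1487)/1820 = -6772487413/1820*(-394265419409/270705195) = 2670157590328618398917/492683454900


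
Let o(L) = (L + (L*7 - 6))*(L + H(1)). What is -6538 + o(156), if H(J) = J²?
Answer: 188456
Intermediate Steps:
o(L) = (1 + L)*(-6 + 8*L) (o(L) = (L + (L*7 - 6))*(L + 1²) = (L + (7*L - 6))*(L + 1) = (L + (-6 + 7*L))*(1 + L) = (-6 + 8*L)*(1 + L) = (1 + L)*(-6 + 8*L))
-6538 + o(156) = -6538 + (-6 + 2*156 + 8*156²) = -6538 + (-6 + 312 + 8*24336) = -6538 + (-6 + 312 + 194688) = -6538 + 194994 = 188456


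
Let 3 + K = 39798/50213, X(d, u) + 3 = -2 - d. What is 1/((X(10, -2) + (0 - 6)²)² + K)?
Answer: 50213/22033092 ≈ 0.0022790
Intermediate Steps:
X(d, u) = -5 - d (X(d, u) = -3 + (-2 - d) = -5 - d)
K = -110841/50213 (K = -3 + 39798/50213 = -110841/50213 ≈ -2.2074)
1/((X(10, -2) + (0 - 6)²)² + K) = 1/(((-5 - 1*10) + (0 - 6)²)² - 110841/50213) = 1/(((-5 - 10) + (-6)²)² - 110841/50213) = 1/((-15 + 36)² - 110841/50213) = 1/(21² - 110841/50213) = 1/(441 - 110841/50213) = 1/(22033092/50213) = 50213/22033092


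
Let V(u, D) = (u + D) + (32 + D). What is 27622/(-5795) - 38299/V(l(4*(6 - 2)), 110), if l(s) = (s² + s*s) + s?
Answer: -48697573/904020 ≈ -53.868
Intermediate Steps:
l(s) = s + 2*s² (l(s) = (s² + s²) + s = 2*s² + s = s + 2*s²)
V(u, D) = 32 + u + 2*D (V(u, D) = (D + u) + (32 + D) = 32 + u + 2*D)
27622/(-5795) - 38299/V(l(4*(6 - 2)), 110) = 27622/(-5795) - 38299/(32 + (4*(6 - 2))*(1 + 2*(4*(6 - 2))) + 2*110) = 27622*(-1/5795) - 38299/(32 + (4*4)*(1 + 2*(4*4)) + 220) = -27622/5795 - 38299/(32 + 16*(1 + 2*16) + 220) = -27622/5795 - 38299/(32 + 16*(1 + 32) + 220) = -27622/5795 - 38299/(32 + 16*33 + 220) = -27622/5795 - 38299/(32 + 528 + 220) = -27622/5795 - 38299/780 = -48697573/904020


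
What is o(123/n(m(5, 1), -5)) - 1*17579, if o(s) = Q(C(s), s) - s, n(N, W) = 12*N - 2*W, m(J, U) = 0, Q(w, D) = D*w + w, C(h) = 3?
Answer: -87757/5 ≈ -17551.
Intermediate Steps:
Q(w, D) = w + D*w
n(N, W) = -2*W + 12*N
o(s) = 3 + 2*s (o(s) = 3*(1 + s) - s = (3 + 3*s) - s = 3 + 2*s)
o(123/n(m(5, 1), -5)) - 1*17579 = (3 + 2*(123/(-2*(-5) + 12*0))) - 1*17579 = (3 + 2*(123/(10 + 0))) - 17579 = (3 + 2*(123/10)) - 17579 = (3 + 123/5) - 17579 = 138/5 - 17579 = -87757/5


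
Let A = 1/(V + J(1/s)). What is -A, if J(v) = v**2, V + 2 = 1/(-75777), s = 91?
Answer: 48269949/96534706 ≈ 0.50003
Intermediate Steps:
V = -151555/75777 (V = -2 + 1/(-75777) = -2 - 1/75777 = -151555/75777 ≈ -2.0000)
A = -48269949/96534706 (A = 1/(-151555/75777 + (1/91)**2) = 1/(-151555/75777 + 1/8281) = 1/(-96534706/48269949) = -48269949/96534706 ≈ -0.50003)
-A = -1*(-48269949/96534706) = 48269949/96534706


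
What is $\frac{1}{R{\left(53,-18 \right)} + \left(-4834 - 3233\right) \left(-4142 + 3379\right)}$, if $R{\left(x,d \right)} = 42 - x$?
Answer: $\frac{1}{6155110} \approx 1.6247 \cdot 10^{-7}$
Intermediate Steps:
$\frac{1}{R{\left(53,-18 \right)} + \left(-4834 - 3233\right) \left(-4142 + 3379\right)} = \frac{1}{\left(42 - 53\right) + \left(-4834 - 3233\right) \left(-4142 + 3379\right)} = \frac{1}{\left(42 - 53\right) - -6155121} = \frac{1}{-11 + 6155121} = \frac{1}{6155110}$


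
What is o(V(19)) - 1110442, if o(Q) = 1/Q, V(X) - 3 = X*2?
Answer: -45528121/41 ≈ -1.1104e+6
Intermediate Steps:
V(X) = 3 + 2*X (V(X) = 3 + X*2 = 3 + 2*X)
o(V(19)) - 1110442 = 1/(3 + 2*19) - 1110442 = 1/(3 + 38) - 1110442 = 1/41 - 1110442 = -45528121/41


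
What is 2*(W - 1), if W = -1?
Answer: -4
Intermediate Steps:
2*(W - 1) = 2*(-1 - 1) = 2*(-2) = -4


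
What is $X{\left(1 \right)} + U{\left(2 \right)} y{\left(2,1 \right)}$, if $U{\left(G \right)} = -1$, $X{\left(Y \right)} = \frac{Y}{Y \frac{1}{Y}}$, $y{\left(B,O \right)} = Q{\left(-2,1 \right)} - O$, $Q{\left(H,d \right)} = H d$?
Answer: $4$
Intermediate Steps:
$y{\left(B,O \right)} = -2 - O$ ($y{\left(B,O \right)} = \left(-2\right) 1 - O = -2 - O$)
$X{\left(Y \right)} = Y$ ($X{\left(Y \right)} = \frac{Y}{1} = Y 1 = Y$)
$X{\left(1 \right)} + U{\left(2 \right)} y{\left(2,1 \right)} = 1 - \left(-2 - 1\right) = 1 - -3 = 1 + 3 = 4$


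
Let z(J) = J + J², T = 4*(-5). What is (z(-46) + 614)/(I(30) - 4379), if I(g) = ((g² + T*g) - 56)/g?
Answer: -40260/65563 ≈ -0.61407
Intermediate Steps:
T = -20
I(g) = (-56 + g² - 20*g)/g (I(g) = ((g² - 20*g) - 56)/g = (-56 + g² - 20*g)/g)
(z(-46) + 614)/(I(30) - 4379) = (-46*(1 - 46) + 614)/((-20 + 30 - 56/30) - 4379) = (-46*(-45) + 614)/((-20 + 30 - 56*1/30) - 4379) = (2070 + 614)/((-20 + 30 - 28/15) - 4379) = 2684/(122/15 - 4379) = 2684/(-65563/15) = 2684*(-15/65563) = -40260/65563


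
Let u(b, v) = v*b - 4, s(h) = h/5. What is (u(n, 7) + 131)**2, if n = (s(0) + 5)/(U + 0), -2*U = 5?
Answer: 12769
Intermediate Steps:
s(h) = h/5 (s(h) = h*(1/5) = h/5)
U = -5/2 (U = -1/2*5 = -5/2 ≈ -2.5000)
n = -2 (n = ((1/5)*0 + 5)/(-5/2 + 0) = (0 + 5)/(-5/2) = 5*(-2/5) = -2)
u(b, v) = -4 + b*v (u(b, v) = b*v - 4 = -4 + b*v)
(u(n, 7) + 131)**2 = ((-4 - 2*7) + 131)**2 = ((-4 - 14) + 131)**2 = (-18 + 131)**2 = 113**2 = 12769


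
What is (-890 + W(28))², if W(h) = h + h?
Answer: 695556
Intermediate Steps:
W(h) = 2*h
(-890 + W(28))² = (-890 + 2*28)² = (-890 + 56)² = (-834)² = 695556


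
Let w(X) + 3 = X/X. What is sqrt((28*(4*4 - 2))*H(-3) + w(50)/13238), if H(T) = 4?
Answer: sqrt(68695893829)/6619 ≈ 39.598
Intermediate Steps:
w(X) = -2 (w(X) = -3 + X/X = -3 + 1 = -2)
sqrt((28*(4*4 - 2))*H(-3) + w(50)/13238) = sqrt((28*(4*4 - 2))*4 - 2/13238) = sqrt((28*(16 - 2))*4 - 2*1/13238) = sqrt((28*14)*4 - 1/6619) = sqrt(392*4 - 1/6619) = sqrt(1568 - 1/6619) = sqrt(10378591/6619) = sqrt(68695893829)/6619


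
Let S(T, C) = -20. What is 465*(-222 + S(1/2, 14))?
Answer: -112530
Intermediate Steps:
465*(-222 + S(1/2, 14)) = 465*(-222 - 20) = 465*(-242) = -112530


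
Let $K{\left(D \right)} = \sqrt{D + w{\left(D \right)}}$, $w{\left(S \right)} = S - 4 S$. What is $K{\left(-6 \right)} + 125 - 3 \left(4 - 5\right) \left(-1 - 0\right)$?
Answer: $-375 + 2 \sqrt{3} \approx -371.54$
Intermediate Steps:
$w{\left(S \right)} = - 3 S$
$K{\left(D \right)} = \sqrt{2} \sqrt{- D}$ ($K{\left(D \right)} = \sqrt{D - 3 D} = \sqrt{- 2 D} = \sqrt{2} \sqrt{- D}$)
$K{\left(-6 \right)} + 125 - 3 \left(4 - 5\right) \left(-1 - 0\right) = \sqrt{2} \sqrt{\left(-1\right) \left(-6\right)} + 125 - 3 \left(4 - 5\right) \left(-1 - 0\right) = \sqrt{2} \sqrt{6} + 125 \left(-3\right) \left(-1\right) \left(-1 + 0\right) = 2 \sqrt{3} + 125 \cdot 3 \left(-1\right) = 2 \sqrt{3} + 125 \left(-3\right) = 2 \sqrt{3} - 375 = -375 + 2 \sqrt{3}$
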